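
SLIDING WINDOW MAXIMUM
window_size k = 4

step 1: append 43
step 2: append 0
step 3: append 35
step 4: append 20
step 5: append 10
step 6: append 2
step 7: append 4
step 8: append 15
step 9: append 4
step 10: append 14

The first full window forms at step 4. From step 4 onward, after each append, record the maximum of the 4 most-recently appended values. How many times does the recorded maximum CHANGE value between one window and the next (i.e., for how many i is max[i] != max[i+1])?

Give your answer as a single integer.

step 1: append 43 -> window=[43] (not full yet)
step 2: append 0 -> window=[43, 0] (not full yet)
step 3: append 35 -> window=[43, 0, 35] (not full yet)
step 4: append 20 -> window=[43, 0, 35, 20] -> max=43
step 5: append 10 -> window=[0, 35, 20, 10] -> max=35
step 6: append 2 -> window=[35, 20, 10, 2] -> max=35
step 7: append 4 -> window=[20, 10, 2, 4] -> max=20
step 8: append 15 -> window=[10, 2, 4, 15] -> max=15
step 9: append 4 -> window=[2, 4, 15, 4] -> max=15
step 10: append 14 -> window=[4, 15, 4, 14] -> max=15
Recorded maximums: 43 35 35 20 15 15 15
Changes between consecutive maximums: 3

Answer: 3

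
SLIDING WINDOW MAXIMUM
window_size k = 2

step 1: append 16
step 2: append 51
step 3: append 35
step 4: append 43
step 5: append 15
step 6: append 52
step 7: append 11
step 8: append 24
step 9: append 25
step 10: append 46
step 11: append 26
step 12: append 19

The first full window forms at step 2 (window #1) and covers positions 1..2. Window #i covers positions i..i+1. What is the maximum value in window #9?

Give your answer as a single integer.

Answer: 46

Derivation:
step 1: append 16 -> window=[16] (not full yet)
step 2: append 51 -> window=[16, 51] -> max=51
step 3: append 35 -> window=[51, 35] -> max=51
step 4: append 43 -> window=[35, 43] -> max=43
step 5: append 15 -> window=[43, 15] -> max=43
step 6: append 52 -> window=[15, 52] -> max=52
step 7: append 11 -> window=[52, 11] -> max=52
step 8: append 24 -> window=[11, 24] -> max=24
step 9: append 25 -> window=[24, 25] -> max=25
step 10: append 46 -> window=[25, 46] -> max=46
Window #9 max = 46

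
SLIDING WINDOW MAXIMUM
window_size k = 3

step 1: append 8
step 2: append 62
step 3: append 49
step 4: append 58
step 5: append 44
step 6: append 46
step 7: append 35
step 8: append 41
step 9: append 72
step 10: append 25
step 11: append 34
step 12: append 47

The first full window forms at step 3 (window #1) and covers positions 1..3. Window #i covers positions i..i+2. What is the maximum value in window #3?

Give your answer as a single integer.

Answer: 58

Derivation:
step 1: append 8 -> window=[8] (not full yet)
step 2: append 62 -> window=[8, 62] (not full yet)
step 3: append 49 -> window=[8, 62, 49] -> max=62
step 4: append 58 -> window=[62, 49, 58] -> max=62
step 5: append 44 -> window=[49, 58, 44] -> max=58
Window #3 max = 58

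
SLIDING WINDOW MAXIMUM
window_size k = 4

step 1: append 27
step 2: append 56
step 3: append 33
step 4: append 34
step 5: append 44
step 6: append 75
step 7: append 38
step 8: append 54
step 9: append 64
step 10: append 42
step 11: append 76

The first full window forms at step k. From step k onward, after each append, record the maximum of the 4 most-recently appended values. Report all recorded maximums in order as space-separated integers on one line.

step 1: append 27 -> window=[27] (not full yet)
step 2: append 56 -> window=[27, 56] (not full yet)
step 3: append 33 -> window=[27, 56, 33] (not full yet)
step 4: append 34 -> window=[27, 56, 33, 34] -> max=56
step 5: append 44 -> window=[56, 33, 34, 44] -> max=56
step 6: append 75 -> window=[33, 34, 44, 75] -> max=75
step 7: append 38 -> window=[34, 44, 75, 38] -> max=75
step 8: append 54 -> window=[44, 75, 38, 54] -> max=75
step 9: append 64 -> window=[75, 38, 54, 64] -> max=75
step 10: append 42 -> window=[38, 54, 64, 42] -> max=64
step 11: append 76 -> window=[54, 64, 42, 76] -> max=76

Answer: 56 56 75 75 75 75 64 76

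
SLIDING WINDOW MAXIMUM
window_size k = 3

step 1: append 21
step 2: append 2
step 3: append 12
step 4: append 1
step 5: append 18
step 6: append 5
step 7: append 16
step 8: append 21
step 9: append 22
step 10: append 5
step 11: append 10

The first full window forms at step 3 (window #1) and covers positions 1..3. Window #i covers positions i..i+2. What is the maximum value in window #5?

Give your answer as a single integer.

step 1: append 21 -> window=[21] (not full yet)
step 2: append 2 -> window=[21, 2] (not full yet)
step 3: append 12 -> window=[21, 2, 12] -> max=21
step 4: append 1 -> window=[2, 12, 1] -> max=12
step 5: append 18 -> window=[12, 1, 18] -> max=18
step 6: append 5 -> window=[1, 18, 5] -> max=18
step 7: append 16 -> window=[18, 5, 16] -> max=18
Window #5 max = 18

Answer: 18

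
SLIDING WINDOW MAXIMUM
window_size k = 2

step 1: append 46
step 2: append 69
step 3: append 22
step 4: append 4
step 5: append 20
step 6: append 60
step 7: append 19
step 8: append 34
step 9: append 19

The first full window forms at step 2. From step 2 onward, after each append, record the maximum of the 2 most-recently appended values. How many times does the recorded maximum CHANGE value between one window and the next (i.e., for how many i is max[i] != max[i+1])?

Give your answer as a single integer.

Answer: 4

Derivation:
step 1: append 46 -> window=[46] (not full yet)
step 2: append 69 -> window=[46, 69] -> max=69
step 3: append 22 -> window=[69, 22] -> max=69
step 4: append 4 -> window=[22, 4] -> max=22
step 5: append 20 -> window=[4, 20] -> max=20
step 6: append 60 -> window=[20, 60] -> max=60
step 7: append 19 -> window=[60, 19] -> max=60
step 8: append 34 -> window=[19, 34] -> max=34
step 9: append 19 -> window=[34, 19] -> max=34
Recorded maximums: 69 69 22 20 60 60 34 34
Changes between consecutive maximums: 4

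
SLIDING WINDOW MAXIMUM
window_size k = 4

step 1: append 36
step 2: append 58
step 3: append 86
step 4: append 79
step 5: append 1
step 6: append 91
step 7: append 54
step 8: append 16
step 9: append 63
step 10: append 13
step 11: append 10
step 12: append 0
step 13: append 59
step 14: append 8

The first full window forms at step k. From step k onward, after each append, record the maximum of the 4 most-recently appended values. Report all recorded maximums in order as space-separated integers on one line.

Answer: 86 86 91 91 91 91 63 63 63 59 59

Derivation:
step 1: append 36 -> window=[36] (not full yet)
step 2: append 58 -> window=[36, 58] (not full yet)
step 3: append 86 -> window=[36, 58, 86] (not full yet)
step 4: append 79 -> window=[36, 58, 86, 79] -> max=86
step 5: append 1 -> window=[58, 86, 79, 1] -> max=86
step 6: append 91 -> window=[86, 79, 1, 91] -> max=91
step 7: append 54 -> window=[79, 1, 91, 54] -> max=91
step 8: append 16 -> window=[1, 91, 54, 16] -> max=91
step 9: append 63 -> window=[91, 54, 16, 63] -> max=91
step 10: append 13 -> window=[54, 16, 63, 13] -> max=63
step 11: append 10 -> window=[16, 63, 13, 10] -> max=63
step 12: append 0 -> window=[63, 13, 10, 0] -> max=63
step 13: append 59 -> window=[13, 10, 0, 59] -> max=59
step 14: append 8 -> window=[10, 0, 59, 8] -> max=59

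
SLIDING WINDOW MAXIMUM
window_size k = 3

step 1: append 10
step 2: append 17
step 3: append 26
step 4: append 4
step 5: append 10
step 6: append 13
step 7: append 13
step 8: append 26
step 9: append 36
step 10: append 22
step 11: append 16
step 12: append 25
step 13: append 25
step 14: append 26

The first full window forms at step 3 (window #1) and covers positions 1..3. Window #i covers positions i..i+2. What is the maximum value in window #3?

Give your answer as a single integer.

step 1: append 10 -> window=[10] (not full yet)
step 2: append 17 -> window=[10, 17] (not full yet)
step 3: append 26 -> window=[10, 17, 26] -> max=26
step 4: append 4 -> window=[17, 26, 4] -> max=26
step 5: append 10 -> window=[26, 4, 10] -> max=26
Window #3 max = 26

Answer: 26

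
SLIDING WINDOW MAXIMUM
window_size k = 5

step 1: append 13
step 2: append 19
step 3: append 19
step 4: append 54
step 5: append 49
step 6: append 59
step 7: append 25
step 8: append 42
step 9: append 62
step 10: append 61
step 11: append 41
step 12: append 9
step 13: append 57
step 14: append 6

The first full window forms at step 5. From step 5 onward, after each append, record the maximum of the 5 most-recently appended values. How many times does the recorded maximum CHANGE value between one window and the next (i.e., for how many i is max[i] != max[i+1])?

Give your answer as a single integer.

Answer: 3

Derivation:
step 1: append 13 -> window=[13] (not full yet)
step 2: append 19 -> window=[13, 19] (not full yet)
step 3: append 19 -> window=[13, 19, 19] (not full yet)
step 4: append 54 -> window=[13, 19, 19, 54] (not full yet)
step 5: append 49 -> window=[13, 19, 19, 54, 49] -> max=54
step 6: append 59 -> window=[19, 19, 54, 49, 59] -> max=59
step 7: append 25 -> window=[19, 54, 49, 59, 25] -> max=59
step 8: append 42 -> window=[54, 49, 59, 25, 42] -> max=59
step 9: append 62 -> window=[49, 59, 25, 42, 62] -> max=62
step 10: append 61 -> window=[59, 25, 42, 62, 61] -> max=62
step 11: append 41 -> window=[25, 42, 62, 61, 41] -> max=62
step 12: append 9 -> window=[42, 62, 61, 41, 9] -> max=62
step 13: append 57 -> window=[62, 61, 41, 9, 57] -> max=62
step 14: append 6 -> window=[61, 41, 9, 57, 6] -> max=61
Recorded maximums: 54 59 59 59 62 62 62 62 62 61
Changes between consecutive maximums: 3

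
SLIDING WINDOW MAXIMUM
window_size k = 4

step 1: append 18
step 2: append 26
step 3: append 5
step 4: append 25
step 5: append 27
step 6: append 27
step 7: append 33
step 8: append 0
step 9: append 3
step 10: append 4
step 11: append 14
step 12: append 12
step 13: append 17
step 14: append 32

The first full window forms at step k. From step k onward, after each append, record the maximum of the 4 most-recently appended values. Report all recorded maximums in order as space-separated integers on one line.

Answer: 26 27 27 33 33 33 33 14 14 17 32

Derivation:
step 1: append 18 -> window=[18] (not full yet)
step 2: append 26 -> window=[18, 26] (not full yet)
step 3: append 5 -> window=[18, 26, 5] (not full yet)
step 4: append 25 -> window=[18, 26, 5, 25] -> max=26
step 5: append 27 -> window=[26, 5, 25, 27] -> max=27
step 6: append 27 -> window=[5, 25, 27, 27] -> max=27
step 7: append 33 -> window=[25, 27, 27, 33] -> max=33
step 8: append 0 -> window=[27, 27, 33, 0] -> max=33
step 9: append 3 -> window=[27, 33, 0, 3] -> max=33
step 10: append 4 -> window=[33, 0, 3, 4] -> max=33
step 11: append 14 -> window=[0, 3, 4, 14] -> max=14
step 12: append 12 -> window=[3, 4, 14, 12] -> max=14
step 13: append 17 -> window=[4, 14, 12, 17] -> max=17
step 14: append 32 -> window=[14, 12, 17, 32] -> max=32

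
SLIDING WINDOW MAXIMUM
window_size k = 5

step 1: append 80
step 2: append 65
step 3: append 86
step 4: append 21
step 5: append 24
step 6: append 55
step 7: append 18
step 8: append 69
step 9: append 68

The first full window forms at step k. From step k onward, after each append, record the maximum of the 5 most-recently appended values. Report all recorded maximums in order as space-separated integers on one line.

step 1: append 80 -> window=[80] (not full yet)
step 2: append 65 -> window=[80, 65] (not full yet)
step 3: append 86 -> window=[80, 65, 86] (not full yet)
step 4: append 21 -> window=[80, 65, 86, 21] (not full yet)
step 5: append 24 -> window=[80, 65, 86, 21, 24] -> max=86
step 6: append 55 -> window=[65, 86, 21, 24, 55] -> max=86
step 7: append 18 -> window=[86, 21, 24, 55, 18] -> max=86
step 8: append 69 -> window=[21, 24, 55, 18, 69] -> max=69
step 9: append 68 -> window=[24, 55, 18, 69, 68] -> max=69

Answer: 86 86 86 69 69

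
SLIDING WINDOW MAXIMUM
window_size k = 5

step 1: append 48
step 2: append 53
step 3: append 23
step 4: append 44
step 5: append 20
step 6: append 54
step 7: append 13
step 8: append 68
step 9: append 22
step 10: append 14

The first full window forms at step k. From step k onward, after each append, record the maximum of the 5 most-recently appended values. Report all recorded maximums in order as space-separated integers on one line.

step 1: append 48 -> window=[48] (not full yet)
step 2: append 53 -> window=[48, 53] (not full yet)
step 3: append 23 -> window=[48, 53, 23] (not full yet)
step 4: append 44 -> window=[48, 53, 23, 44] (not full yet)
step 5: append 20 -> window=[48, 53, 23, 44, 20] -> max=53
step 6: append 54 -> window=[53, 23, 44, 20, 54] -> max=54
step 7: append 13 -> window=[23, 44, 20, 54, 13] -> max=54
step 8: append 68 -> window=[44, 20, 54, 13, 68] -> max=68
step 9: append 22 -> window=[20, 54, 13, 68, 22] -> max=68
step 10: append 14 -> window=[54, 13, 68, 22, 14] -> max=68

Answer: 53 54 54 68 68 68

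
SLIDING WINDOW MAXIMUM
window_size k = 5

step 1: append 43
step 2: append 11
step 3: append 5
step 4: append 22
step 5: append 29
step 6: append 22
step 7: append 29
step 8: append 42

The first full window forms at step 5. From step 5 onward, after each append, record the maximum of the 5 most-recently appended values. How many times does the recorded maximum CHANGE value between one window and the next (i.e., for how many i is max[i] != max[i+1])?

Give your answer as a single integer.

step 1: append 43 -> window=[43] (not full yet)
step 2: append 11 -> window=[43, 11] (not full yet)
step 3: append 5 -> window=[43, 11, 5] (not full yet)
step 4: append 22 -> window=[43, 11, 5, 22] (not full yet)
step 5: append 29 -> window=[43, 11, 5, 22, 29] -> max=43
step 6: append 22 -> window=[11, 5, 22, 29, 22] -> max=29
step 7: append 29 -> window=[5, 22, 29, 22, 29] -> max=29
step 8: append 42 -> window=[22, 29, 22, 29, 42] -> max=42
Recorded maximums: 43 29 29 42
Changes between consecutive maximums: 2

Answer: 2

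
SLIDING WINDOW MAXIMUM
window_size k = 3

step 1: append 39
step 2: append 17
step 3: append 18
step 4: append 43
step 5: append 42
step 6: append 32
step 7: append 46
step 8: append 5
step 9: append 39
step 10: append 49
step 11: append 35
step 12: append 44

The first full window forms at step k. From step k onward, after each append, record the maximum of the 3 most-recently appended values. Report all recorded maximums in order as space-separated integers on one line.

step 1: append 39 -> window=[39] (not full yet)
step 2: append 17 -> window=[39, 17] (not full yet)
step 3: append 18 -> window=[39, 17, 18] -> max=39
step 4: append 43 -> window=[17, 18, 43] -> max=43
step 5: append 42 -> window=[18, 43, 42] -> max=43
step 6: append 32 -> window=[43, 42, 32] -> max=43
step 7: append 46 -> window=[42, 32, 46] -> max=46
step 8: append 5 -> window=[32, 46, 5] -> max=46
step 9: append 39 -> window=[46, 5, 39] -> max=46
step 10: append 49 -> window=[5, 39, 49] -> max=49
step 11: append 35 -> window=[39, 49, 35] -> max=49
step 12: append 44 -> window=[49, 35, 44] -> max=49

Answer: 39 43 43 43 46 46 46 49 49 49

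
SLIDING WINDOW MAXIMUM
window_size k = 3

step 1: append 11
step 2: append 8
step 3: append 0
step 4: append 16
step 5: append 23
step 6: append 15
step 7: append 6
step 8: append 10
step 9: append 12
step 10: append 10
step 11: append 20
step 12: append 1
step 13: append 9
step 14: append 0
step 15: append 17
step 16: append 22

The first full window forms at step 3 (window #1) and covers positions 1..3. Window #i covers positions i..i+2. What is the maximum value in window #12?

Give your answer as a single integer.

step 1: append 11 -> window=[11] (not full yet)
step 2: append 8 -> window=[11, 8] (not full yet)
step 3: append 0 -> window=[11, 8, 0] -> max=11
step 4: append 16 -> window=[8, 0, 16] -> max=16
step 5: append 23 -> window=[0, 16, 23] -> max=23
step 6: append 15 -> window=[16, 23, 15] -> max=23
step 7: append 6 -> window=[23, 15, 6] -> max=23
step 8: append 10 -> window=[15, 6, 10] -> max=15
step 9: append 12 -> window=[6, 10, 12] -> max=12
step 10: append 10 -> window=[10, 12, 10] -> max=12
step 11: append 20 -> window=[12, 10, 20] -> max=20
step 12: append 1 -> window=[10, 20, 1] -> max=20
step 13: append 9 -> window=[20, 1, 9] -> max=20
step 14: append 0 -> window=[1, 9, 0] -> max=9
Window #12 max = 9

Answer: 9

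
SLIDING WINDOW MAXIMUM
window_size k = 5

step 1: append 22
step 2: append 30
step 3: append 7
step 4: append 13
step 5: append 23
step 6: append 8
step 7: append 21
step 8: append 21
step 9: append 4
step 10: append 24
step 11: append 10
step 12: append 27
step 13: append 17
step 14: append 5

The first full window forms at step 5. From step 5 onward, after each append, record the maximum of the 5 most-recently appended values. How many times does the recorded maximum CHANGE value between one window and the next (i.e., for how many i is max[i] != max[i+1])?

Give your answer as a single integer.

Answer: 3

Derivation:
step 1: append 22 -> window=[22] (not full yet)
step 2: append 30 -> window=[22, 30] (not full yet)
step 3: append 7 -> window=[22, 30, 7] (not full yet)
step 4: append 13 -> window=[22, 30, 7, 13] (not full yet)
step 5: append 23 -> window=[22, 30, 7, 13, 23] -> max=30
step 6: append 8 -> window=[30, 7, 13, 23, 8] -> max=30
step 7: append 21 -> window=[7, 13, 23, 8, 21] -> max=23
step 8: append 21 -> window=[13, 23, 8, 21, 21] -> max=23
step 9: append 4 -> window=[23, 8, 21, 21, 4] -> max=23
step 10: append 24 -> window=[8, 21, 21, 4, 24] -> max=24
step 11: append 10 -> window=[21, 21, 4, 24, 10] -> max=24
step 12: append 27 -> window=[21, 4, 24, 10, 27] -> max=27
step 13: append 17 -> window=[4, 24, 10, 27, 17] -> max=27
step 14: append 5 -> window=[24, 10, 27, 17, 5] -> max=27
Recorded maximums: 30 30 23 23 23 24 24 27 27 27
Changes between consecutive maximums: 3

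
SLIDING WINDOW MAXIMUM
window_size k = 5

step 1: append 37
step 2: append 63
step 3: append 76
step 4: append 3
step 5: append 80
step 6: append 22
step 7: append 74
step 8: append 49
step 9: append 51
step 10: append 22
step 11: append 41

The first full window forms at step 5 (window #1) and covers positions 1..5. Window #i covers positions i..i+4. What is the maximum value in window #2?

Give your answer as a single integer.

Answer: 80

Derivation:
step 1: append 37 -> window=[37] (not full yet)
step 2: append 63 -> window=[37, 63] (not full yet)
step 3: append 76 -> window=[37, 63, 76] (not full yet)
step 4: append 3 -> window=[37, 63, 76, 3] (not full yet)
step 5: append 80 -> window=[37, 63, 76, 3, 80] -> max=80
step 6: append 22 -> window=[63, 76, 3, 80, 22] -> max=80
Window #2 max = 80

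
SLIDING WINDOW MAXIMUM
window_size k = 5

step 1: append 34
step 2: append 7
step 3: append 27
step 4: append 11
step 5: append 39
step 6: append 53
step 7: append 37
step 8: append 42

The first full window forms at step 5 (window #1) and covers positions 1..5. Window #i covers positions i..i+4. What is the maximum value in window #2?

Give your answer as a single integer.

Answer: 53

Derivation:
step 1: append 34 -> window=[34] (not full yet)
step 2: append 7 -> window=[34, 7] (not full yet)
step 3: append 27 -> window=[34, 7, 27] (not full yet)
step 4: append 11 -> window=[34, 7, 27, 11] (not full yet)
step 5: append 39 -> window=[34, 7, 27, 11, 39] -> max=39
step 6: append 53 -> window=[7, 27, 11, 39, 53] -> max=53
Window #2 max = 53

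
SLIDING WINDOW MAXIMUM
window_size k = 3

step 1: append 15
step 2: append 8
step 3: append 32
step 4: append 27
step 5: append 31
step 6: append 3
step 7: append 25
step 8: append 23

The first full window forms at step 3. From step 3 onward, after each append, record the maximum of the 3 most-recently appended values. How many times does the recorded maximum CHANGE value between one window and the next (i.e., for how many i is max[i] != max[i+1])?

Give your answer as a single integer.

Answer: 2

Derivation:
step 1: append 15 -> window=[15] (not full yet)
step 2: append 8 -> window=[15, 8] (not full yet)
step 3: append 32 -> window=[15, 8, 32] -> max=32
step 4: append 27 -> window=[8, 32, 27] -> max=32
step 5: append 31 -> window=[32, 27, 31] -> max=32
step 6: append 3 -> window=[27, 31, 3] -> max=31
step 7: append 25 -> window=[31, 3, 25] -> max=31
step 8: append 23 -> window=[3, 25, 23] -> max=25
Recorded maximums: 32 32 32 31 31 25
Changes between consecutive maximums: 2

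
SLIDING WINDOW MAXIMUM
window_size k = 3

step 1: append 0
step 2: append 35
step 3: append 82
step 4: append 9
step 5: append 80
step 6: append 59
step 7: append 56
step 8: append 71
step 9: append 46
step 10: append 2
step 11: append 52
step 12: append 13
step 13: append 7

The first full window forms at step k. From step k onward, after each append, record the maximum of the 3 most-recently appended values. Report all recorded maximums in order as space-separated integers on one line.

Answer: 82 82 82 80 80 71 71 71 52 52 52

Derivation:
step 1: append 0 -> window=[0] (not full yet)
step 2: append 35 -> window=[0, 35] (not full yet)
step 3: append 82 -> window=[0, 35, 82] -> max=82
step 4: append 9 -> window=[35, 82, 9] -> max=82
step 5: append 80 -> window=[82, 9, 80] -> max=82
step 6: append 59 -> window=[9, 80, 59] -> max=80
step 7: append 56 -> window=[80, 59, 56] -> max=80
step 8: append 71 -> window=[59, 56, 71] -> max=71
step 9: append 46 -> window=[56, 71, 46] -> max=71
step 10: append 2 -> window=[71, 46, 2] -> max=71
step 11: append 52 -> window=[46, 2, 52] -> max=52
step 12: append 13 -> window=[2, 52, 13] -> max=52
step 13: append 7 -> window=[52, 13, 7] -> max=52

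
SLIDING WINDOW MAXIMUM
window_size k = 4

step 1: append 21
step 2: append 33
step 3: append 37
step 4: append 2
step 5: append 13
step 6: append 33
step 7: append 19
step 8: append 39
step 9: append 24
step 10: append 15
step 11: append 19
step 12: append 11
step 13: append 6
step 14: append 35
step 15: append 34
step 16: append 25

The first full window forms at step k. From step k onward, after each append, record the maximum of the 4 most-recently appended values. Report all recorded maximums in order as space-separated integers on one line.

step 1: append 21 -> window=[21] (not full yet)
step 2: append 33 -> window=[21, 33] (not full yet)
step 3: append 37 -> window=[21, 33, 37] (not full yet)
step 4: append 2 -> window=[21, 33, 37, 2] -> max=37
step 5: append 13 -> window=[33, 37, 2, 13] -> max=37
step 6: append 33 -> window=[37, 2, 13, 33] -> max=37
step 7: append 19 -> window=[2, 13, 33, 19] -> max=33
step 8: append 39 -> window=[13, 33, 19, 39] -> max=39
step 9: append 24 -> window=[33, 19, 39, 24] -> max=39
step 10: append 15 -> window=[19, 39, 24, 15] -> max=39
step 11: append 19 -> window=[39, 24, 15, 19] -> max=39
step 12: append 11 -> window=[24, 15, 19, 11] -> max=24
step 13: append 6 -> window=[15, 19, 11, 6] -> max=19
step 14: append 35 -> window=[19, 11, 6, 35] -> max=35
step 15: append 34 -> window=[11, 6, 35, 34] -> max=35
step 16: append 25 -> window=[6, 35, 34, 25] -> max=35

Answer: 37 37 37 33 39 39 39 39 24 19 35 35 35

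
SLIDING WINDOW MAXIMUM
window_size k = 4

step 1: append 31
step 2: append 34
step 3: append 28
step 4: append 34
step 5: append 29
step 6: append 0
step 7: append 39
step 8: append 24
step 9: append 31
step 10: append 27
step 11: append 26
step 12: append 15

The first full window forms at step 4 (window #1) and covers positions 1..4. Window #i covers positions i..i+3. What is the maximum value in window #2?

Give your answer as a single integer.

step 1: append 31 -> window=[31] (not full yet)
step 2: append 34 -> window=[31, 34] (not full yet)
step 3: append 28 -> window=[31, 34, 28] (not full yet)
step 4: append 34 -> window=[31, 34, 28, 34] -> max=34
step 5: append 29 -> window=[34, 28, 34, 29] -> max=34
Window #2 max = 34

Answer: 34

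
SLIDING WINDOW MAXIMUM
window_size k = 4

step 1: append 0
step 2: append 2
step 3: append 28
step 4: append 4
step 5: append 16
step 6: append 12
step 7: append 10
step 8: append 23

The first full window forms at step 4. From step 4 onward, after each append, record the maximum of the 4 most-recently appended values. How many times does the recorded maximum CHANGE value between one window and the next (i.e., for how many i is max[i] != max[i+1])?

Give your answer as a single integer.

Answer: 2

Derivation:
step 1: append 0 -> window=[0] (not full yet)
step 2: append 2 -> window=[0, 2] (not full yet)
step 3: append 28 -> window=[0, 2, 28] (not full yet)
step 4: append 4 -> window=[0, 2, 28, 4] -> max=28
step 5: append 16 -> window=[2, 28, 4, 16] -> max=28
step 6: append 12 -> window=[28, 4, 16, 12] -> max=28
step 7: append 10 -> window=[4, 16, 12, 10] -> max=16
step 8: append 23 -> window=[16, 12, 10, 23] -> max=23
Recorded maximums: 28 28 28 16 23
Changes between consecutive maximums: 2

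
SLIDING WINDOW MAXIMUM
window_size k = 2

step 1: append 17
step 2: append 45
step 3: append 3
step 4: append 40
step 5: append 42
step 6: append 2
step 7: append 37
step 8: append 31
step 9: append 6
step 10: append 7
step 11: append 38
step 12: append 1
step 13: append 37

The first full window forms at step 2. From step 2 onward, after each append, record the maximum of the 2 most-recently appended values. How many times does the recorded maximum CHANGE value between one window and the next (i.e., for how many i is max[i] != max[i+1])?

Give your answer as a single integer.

Answer: 7

Derivation:
step 1: append 17 -> window=[17] (not full yet)
step 2: append 45 -> window=[17, 45] -> max=45
step 3: append 3 -> window=[45, 3] -> max=45
step 4: append 40 -> window=[3, 40] -> max=40
step 5: append 42 -> window=[40, 42] -> max=42
step 6: append 2 -> window=[42, 2] -> max=42
step 7: append 37 -> window=[2, 37] -> max=37
step 8: append 31 -> window=[37, 31] -> max=37
step 9: append 6 -> window=[31, 6] -> max=31
step 10: append 7 -> window=[6, 7] -> max=7
step 11: append 38 -> window=[7, 38] -> max=38
step 12: append 1 -> window=[38, 1] -> max=38
step 13: append 37 -> window=[1, 37] -> max=37
Recorded maximums: 45 45 40 42 42 37 37 31 7 38 38 37
Changes between consecutive maximums: 7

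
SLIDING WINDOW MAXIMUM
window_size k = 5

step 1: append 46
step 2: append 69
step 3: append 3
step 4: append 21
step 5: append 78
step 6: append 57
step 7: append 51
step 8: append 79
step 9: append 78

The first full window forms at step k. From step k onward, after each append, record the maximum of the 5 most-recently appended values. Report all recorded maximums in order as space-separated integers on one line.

Answer: 78 78 78 79 79

Derivation:
step 1: append 46 -> window=[46] (not full yet)
step 2: append 69 -> window=[46, 69] (not full yet)
step 3: append 3 -> window=[46, 69, 3] (not full yet)
step 4: append 21 -> window=[46, 69, 3, 21] (not full yet)
step 5: append 78 -> window=[46, 69, 3, 21, 78] -> max=78
step 6: append 57 -> window=[69, 3, 21, 78, 57] -> max=78
step 7: append 51 -> window=[3, 21, 78, 57, 51] -> max=78
step 8: append 79 -> window=[21, 78, 57, 51, 79] -> max=79
step 9: append 78 -> window=[78, 57, 51, 79, 78] -> max=79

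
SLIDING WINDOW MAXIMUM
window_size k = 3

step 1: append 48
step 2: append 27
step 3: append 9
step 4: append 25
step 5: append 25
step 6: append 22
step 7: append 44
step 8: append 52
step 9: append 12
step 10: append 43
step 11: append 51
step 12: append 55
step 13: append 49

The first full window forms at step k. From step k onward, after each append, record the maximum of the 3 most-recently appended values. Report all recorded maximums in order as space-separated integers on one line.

Answer: 48 27 25 25 44 52 52 52 51 55 55

Derivation:
step 1: append 48 -> window=[48] (not full yet)
step 2: append 27 -> window=[48, 27] (not full yet)
step 3: append 9 -> window=[48, 27, 9] -> max=48
step 4: append 25 -> window=[27, 9, 25] -> max=27
step 5: append 25 -> window=[9, 25, 25] -> max=25
step 6: append 22 -> window=[25, 25, 22] -> max=25
step 7: append 44 -> window=[25, 22, 44] -> max=44
step 8: append 52 -> window=[22, 44, 52] -> max=52
step 9: append 12 -> window=[44, 52, 12] -> max=52
step 10: append 43 -> window=[52, 12, 43] -> max=52
step 11: append 51 -> window=[12, 43, 51] -> max=51
step 12: append 55 -> window=[43, 51, 55] -> max=55
step 13: append 49 -> window=[51, 55, 49] -> max=55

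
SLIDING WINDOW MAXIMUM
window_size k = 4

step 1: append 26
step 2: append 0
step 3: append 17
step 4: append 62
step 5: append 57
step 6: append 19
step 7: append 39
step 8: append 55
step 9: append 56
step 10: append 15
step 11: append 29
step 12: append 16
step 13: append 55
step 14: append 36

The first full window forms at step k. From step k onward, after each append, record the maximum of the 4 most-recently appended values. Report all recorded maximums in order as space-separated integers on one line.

Answer: 62 62 62 62 57 56 56 56 56 55 55

Derivation:
step 1: append 26 -> window=[26] (not full yet)
step 2: append 0 -> window=[26, 0] (not full yet)
step 3: append 17 -> window=[26, 0, 17] (not full yet)
step 4: append 62 -> window=[26, 0, 17, 62] -> max=62
step 5: append 57 -> window=[0, 17, 62, 57] -> max=62
step 6: append 19 -> window=[17, 62, 57, 19] -> max=62
step 7: append 39 -> window=[62, 57, 19, 39] -> max=62
step 8: append 55 -> window=[57, 19, 39, 55] -> max=57
step 9: append 56 -> window=[19, 39, 55, 56] -> max=56
step 10: append 15 -> window=[39, 55, 56, 15] -> max=56
step 11: append 29 -> window=[55, 56, 15, 29] -> max=56
step 12: append 16 -> window=[56, 15, 29, 16] -> max=56
step 13: append 55 -> window=[15, 29, 16, 55] -> max=55
step 14: append 36 -> window=[29, 16, 55, 36] -> max=55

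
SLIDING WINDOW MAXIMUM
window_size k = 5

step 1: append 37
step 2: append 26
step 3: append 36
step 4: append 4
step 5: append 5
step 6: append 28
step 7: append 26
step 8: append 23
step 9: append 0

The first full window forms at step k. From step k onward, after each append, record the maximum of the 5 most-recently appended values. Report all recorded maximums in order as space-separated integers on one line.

step 1: append 37 -> window=[37] (not full yet)
step 2: append 26 -> window=[37, 26] (not full yet)
step 3: append 36 -> window=[37, 26, 36] (not full yet)
step 4: append 4 -> window=[37, 26, 36, 4] (not full yet)
step 5: append 5 -> window=[37, 26, 36, 4, 5] -> max=37
step 6: append 28 -> window=[26, 36, 4, 5, 28] -> max=36
step 7: append 26 -> window=[36, 4, 5, 28, 26] -> max=36
step 8: append 23 -> window=[4, 5, 28, 26, 23] -> max=28
step 9: append 0 -> window=[5, 28, 26, 23, 0] -> max=28

Answer: 37 36 36 28 28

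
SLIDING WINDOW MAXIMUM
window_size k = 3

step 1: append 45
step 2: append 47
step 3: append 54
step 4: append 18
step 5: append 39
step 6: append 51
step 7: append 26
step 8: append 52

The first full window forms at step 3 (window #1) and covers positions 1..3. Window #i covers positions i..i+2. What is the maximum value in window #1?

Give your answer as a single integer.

step 1: append 45 -> window=[45] (not full yet)
step 2: append 47 -> window=[45, 47] (not full yet)
step 3: append 54 -> window=[45, 47, 54] -> max=54
Window #1 max = 54

Answer: 54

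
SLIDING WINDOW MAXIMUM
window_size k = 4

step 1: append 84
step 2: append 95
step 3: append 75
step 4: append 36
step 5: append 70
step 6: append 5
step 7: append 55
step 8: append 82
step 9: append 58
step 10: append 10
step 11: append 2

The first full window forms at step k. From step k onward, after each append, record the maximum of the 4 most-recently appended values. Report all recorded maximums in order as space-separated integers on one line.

step 1: append 84 -> window=[84] (not full yet)
step 2: append 95 -> window=[84, 95] (not full yet)
step 3: append 75 -> window=[84, 95, 75] (not full yet)
step 4: append 36 -> window=[84, 95, 75, 36] -> max=95
step 5: append 70 -> window=[95, 75, 36, 70] -> max=95
step 6: append 5 -> window=[75, 36, 70, 5] -> max=75
step 7: append 55 -> window=[36, 70, 5, 55] -> max=70
step 8: append 82 -> window=[70, 5, 55, 82] -> max=82
step 9: append 58 -> window=[5, 55, 82, 58] -> max=82
step 10: append 10 -> window=[55, 82, 58, 10] -> max=82
step 11: append 2 -> window=[82, 58, 10, 2] -> max=82

Answer: 95 95 75 70 82 82 82 82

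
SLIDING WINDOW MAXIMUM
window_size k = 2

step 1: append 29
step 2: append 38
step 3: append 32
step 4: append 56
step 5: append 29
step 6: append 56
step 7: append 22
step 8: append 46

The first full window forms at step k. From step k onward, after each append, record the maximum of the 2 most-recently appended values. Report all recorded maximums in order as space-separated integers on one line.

step 1: append 29 -> window=[29] (not full yet)
step 2: append 38 -> window=[29, 38] -> max=38
step 3: append 32 -> window=[38, 32] -> max=38
step 4: append 56 -> window=[32, 56] -> max=56
step 5: append 29 -> window=[56, 29] -> max=56
step 6: append 56 -> window=[29, 56] -> max=56
step 7: append 22 -> window=[56, 22] -> max=56
step 8: append 46 -> window=[22, 46] -> max=46

Answer: 38 38 56 56 56 56 46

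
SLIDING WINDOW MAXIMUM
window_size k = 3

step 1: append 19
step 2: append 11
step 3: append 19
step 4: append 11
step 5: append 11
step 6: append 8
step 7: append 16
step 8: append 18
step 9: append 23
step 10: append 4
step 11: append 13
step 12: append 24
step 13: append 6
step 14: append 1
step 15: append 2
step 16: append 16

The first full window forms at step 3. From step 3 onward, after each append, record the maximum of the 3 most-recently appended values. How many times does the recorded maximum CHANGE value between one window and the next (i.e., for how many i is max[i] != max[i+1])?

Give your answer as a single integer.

step 1: append 19 -> window=[19] (not full yet)
step 2: append 11 -> window=[19, 11] (not full yet)
step 3: append 19 -> window=[19, 11, 19] -> max=19
step 4: append 11 -> window=[11, 19, 11] -> max=19
step 5: append 11 -> window=[19, 11, 11] -> max=19
step 6: append 8 -> window=[11, 11, 8] -> max=11
step 7: append 16 -> window=[11, 8, 16] -> max=16
step 8: append 18 -> window=[8, 16, 18] -> max=18
step 9: append 23 -> window=[16, 18, 23] -> max=23
step 10: append 4 -> window=[18, 23, 4] -> max=23
step 11: append 13 -> window=[23, 4, 13] -> max=23
step 12: append 24 -> window=[4, 13, 24] -> max=24
step 13: append 6 -> window=[13, 24, 6] -> max=24
step 14: append 1 -> window=[24, 6, 1] -> max=24
step 15: append 2 -> window=[6, 1, 2] -> max=6
step 16: append 16 -> window=[1, 2, 16] -> max=16
Recorded maximums: 19 19 19 11 16 18 23 23 23 24 24 24 6 16
Changes between consecutive maximums: 7

Answer: 7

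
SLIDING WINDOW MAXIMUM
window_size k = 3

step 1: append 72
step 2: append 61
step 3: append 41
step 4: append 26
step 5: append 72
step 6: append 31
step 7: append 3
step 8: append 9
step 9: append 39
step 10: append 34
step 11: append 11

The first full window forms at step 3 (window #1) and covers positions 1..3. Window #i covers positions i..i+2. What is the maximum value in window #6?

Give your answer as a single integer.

step 1: append 72 -> window=[72] (not full yet)
step 2: append 61 -> window=[72, 61] (not full yet)
step 3: append 41 -> window=[72, 61, 41] -> max=72
step 4: append 26 -> window=[61, 41, 26] -> max=61
step 5: append 72 -> window=[41, 26, 72] -> max=72
step 6: append 31 -> window=[26, 72, 31] -> max=72
step 7: append 3 -> window=[72, 31, 3] -> max=72
step 8: append 9 -> window=[31, 3, 9] -> max=31
Window #6 max = 31

Answer: 31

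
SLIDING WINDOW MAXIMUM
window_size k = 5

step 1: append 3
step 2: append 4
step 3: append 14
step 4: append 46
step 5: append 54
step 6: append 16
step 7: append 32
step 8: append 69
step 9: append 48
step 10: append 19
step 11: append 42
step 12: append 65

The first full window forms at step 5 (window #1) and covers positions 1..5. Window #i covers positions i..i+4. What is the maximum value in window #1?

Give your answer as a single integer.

Answer: 54

Derivation:
step 1: append 3 -> window=[3] (not full yet)
step 2: append 4 -> window=[3, 4] (not full yet)
step 3: append 14 -> window=[3, 4, 14] (not full yet)
step 4: append 46 -> window=[3, 4, 14, 46] (not full yet)
step 5: append 54 -> window=[3, 4, 14, 46, 54] -> max=54
Window #1 max = 54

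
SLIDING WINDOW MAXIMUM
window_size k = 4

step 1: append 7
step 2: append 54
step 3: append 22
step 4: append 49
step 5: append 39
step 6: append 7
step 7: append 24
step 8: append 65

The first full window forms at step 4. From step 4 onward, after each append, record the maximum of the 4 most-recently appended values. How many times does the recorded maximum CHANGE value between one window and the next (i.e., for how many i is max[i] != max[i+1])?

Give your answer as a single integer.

step 1: append 7 -> window=[7] (not full yet)
step 2: append 54 -> window=[7, 54] (not full yet)
step 3: append 22 -> window=[7, 54, 22] (not full yet)
step 4: append 49 -> window=[7, 54, 22, 49] -> max=54
step 5: append 39 -> window=[54, 22, 49, 39] -> max=54
step 6: append 7 -> window=[22, 49, 39, 7] -> max=49
step 7: append 24 -> window=[49, 39, 7, 24] -> max=49
step 8: append 65 -> window=[39, 7, 24, 65] -> max=65
Recorded maximums: 54 54 49 49 65
Changes between consecutive maximums: 2

Answer: 2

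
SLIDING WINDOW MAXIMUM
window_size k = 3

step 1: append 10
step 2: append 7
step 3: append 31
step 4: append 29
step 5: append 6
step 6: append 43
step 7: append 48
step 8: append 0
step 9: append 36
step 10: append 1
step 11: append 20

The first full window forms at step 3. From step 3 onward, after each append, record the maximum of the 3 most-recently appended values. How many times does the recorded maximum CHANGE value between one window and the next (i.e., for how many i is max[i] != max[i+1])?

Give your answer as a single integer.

step 1: append 10 -> window=[10] (not full yet)
step 2: append 7 -> window=[10, 7] (not full yet)
step 3: append 31 -> window=[10, 7, 31] -> max=31
step 4: append 29 -> window=[7, 31, 29] -> max=31
step 5: append 6 -> window=[31, 29, 6] -> max=31
step 6: append 43 -> window=[29, 6, 43] -> max=43
step 7: append 48 -> window=[6, 43, 48] -> max=48
step 8: append 0 -> window=[43, 48, 0] -> max=48
step 9: append 36 -> window=[48, 0, 36] -> max=48
step 10: append 1 -> window=[0, 36, 1] -> max=36
step 11: append 20 -> window=[36, 1, 20] -> max=36
Recorded maximums: 31 31 31 43 48 48 48 36 36
Changes between consecutive maximums: 3

Answer: 3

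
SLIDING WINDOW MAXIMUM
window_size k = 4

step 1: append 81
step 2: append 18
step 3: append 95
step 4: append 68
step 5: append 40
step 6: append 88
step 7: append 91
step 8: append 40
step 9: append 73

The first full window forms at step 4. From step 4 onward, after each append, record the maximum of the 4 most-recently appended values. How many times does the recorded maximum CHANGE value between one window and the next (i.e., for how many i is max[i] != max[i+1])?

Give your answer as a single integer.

Answer: 1

Derivation:
step 1: append 81 -> window=[81] (not full yet)
step 2: append 18 -> window=[81, 18] (not full yet)
step 3: append 95 -> window=[81, 18, 95] (not full yet)
step 4: append 68 -> window=[81, 18, 95, 68] -> max=95
step 5: append 40 -> window=[18, 95, 68, 40] -> max=95
step 6: append 88 -> window=[95, 68, 40, 88] -> max=95
step 7: append 91 -> window=[68, 40, 88, 91] -> max=91
step 8: append 40 -> window=[40, 88, 91, 40] -> max=91
step 9: append 73 -> window=[88, 91, 40, 73] -> max=91
Recorded maximums: 95 95 95 91 91 91
Changes between consecutive maximums: 1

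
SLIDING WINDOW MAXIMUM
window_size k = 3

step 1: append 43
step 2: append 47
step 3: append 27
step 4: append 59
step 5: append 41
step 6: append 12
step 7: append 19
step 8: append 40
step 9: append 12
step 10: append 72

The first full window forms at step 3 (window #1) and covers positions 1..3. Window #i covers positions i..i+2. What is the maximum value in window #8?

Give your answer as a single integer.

step 1: append 43 -> window=[43] (not full yet)
step 2: append 47 -> window=[43, 47] (not full yet)
step 3: append 27 -> window=[43, 47, 27] -> max=47
step 4: append 59 -> window=[47, 27, 59] -> max=59
step 5: append 41 -> window=[27, 59, 41] -> max=59
step 6: append 12 -> window=[59, 41, 12] -> max=59
step 7: append 19 -> window=[41, 12, 19] -> max=41
step 8: append 40 -> window=[12, 19, 40] -> max=40
step 9: append 12 -> window=[19, 40, 12] -> max=40
step 10: append 72 -> window=[40, 12, 72] -> max=72
Window #8 max = 72

Answer: 72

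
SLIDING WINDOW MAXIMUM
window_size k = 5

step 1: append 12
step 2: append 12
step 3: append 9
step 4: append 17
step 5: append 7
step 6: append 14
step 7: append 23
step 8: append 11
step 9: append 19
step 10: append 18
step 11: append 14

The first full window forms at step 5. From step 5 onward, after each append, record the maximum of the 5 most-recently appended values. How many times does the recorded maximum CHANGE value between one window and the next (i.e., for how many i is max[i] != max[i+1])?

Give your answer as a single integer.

Answer: 1

Derivation:
step 1: append 12 -> window=[12] (not full yet)
step 2: append 12 -> window=[12, 12] (not full yet)
step 3: append 9 -> window=[12, 12, 9] (not full yet)
step 4: append 17 -> window=[12, 12, 9, 17] (not full yet)
step 5: append 7 -> window=[12, 12, 9, 17, 7] -> max=17
step 6: append 14 -> window=[12, 9, 17, 7, 14] -> max=17
step 7: append 23 -> window=[9, 17, 7, 14, 23] -> max=23
step 8: append 11 -> window=[17, 7, 14, 23, 11] -> max=23
step 9: append 19 -> window=[7, 14, 23, 11, 19] -> max=23
step 10: append 18 -> window=[14, 23, 11, 19, 18] -> max=23
step 11: append 14 -> window=[23, 11, 19, 18, 14] -> max=23
Recorded maximums: 17 17 23 23 23 23 23
Changes between consecutive maximums: 1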